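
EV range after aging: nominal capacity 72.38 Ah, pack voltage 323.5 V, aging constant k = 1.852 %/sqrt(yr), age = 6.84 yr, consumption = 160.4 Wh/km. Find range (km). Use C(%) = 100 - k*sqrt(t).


Step 1: capacity retention = 100 - 1.852 * sqrt(6.84) = 100 - 1.852 * 2.6153 = 95.156%
Step 2: C_now = 72.38 * 95.156/100 = 68.874 Ah
Step 3: E_pack = V * C_now = 323.5 * 68.874 = 22281 Wh
Step 4: range = E_pack / consumption = 22281 / 160.4 = 138.9 km

138.9 km


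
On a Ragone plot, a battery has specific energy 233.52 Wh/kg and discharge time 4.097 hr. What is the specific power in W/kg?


P_specific = E / t = 233.52 / 4.097 = 57.00 W/kg

57.00 W/kg


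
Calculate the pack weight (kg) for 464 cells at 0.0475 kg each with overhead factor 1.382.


Cell mass sum = 464 * 0.0475 = 22.04 kg
With overhead 1.382: m_pack = 22.04 * 1.382 = 30.46 kg

30.46 kg


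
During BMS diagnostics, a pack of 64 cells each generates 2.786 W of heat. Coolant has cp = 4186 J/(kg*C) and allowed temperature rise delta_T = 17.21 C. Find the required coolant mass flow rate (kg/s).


Step 1: Total heat Q = 64 * 2.786 W = 178.3 W
Step 2: denom = cp * dT = 4186 * 17.21 = 72041
Step 3: m_dot = 178.3 / 72041 = 0.002475 kg/s

0.002475 kg/s


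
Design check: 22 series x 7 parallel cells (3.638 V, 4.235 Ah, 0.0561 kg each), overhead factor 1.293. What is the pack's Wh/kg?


Step 1: V_pack = 22 * 3.638 = 80.036 V
Step 2: C_pack = 7 * 4.235 = 29.645 Ah
Step 3: E_pack = V_pack * C_pack = 80.036 * 29.645 = 2372.7 Wh
Step 4: m_pack = 22 * 7 * 0.0561 * 1.293 = 11.171 kg
Step 5: ED = E_pack / m_pack = 2372.7 / 11.171 = 212.4 Wh/kg

212.4 Wh/kg


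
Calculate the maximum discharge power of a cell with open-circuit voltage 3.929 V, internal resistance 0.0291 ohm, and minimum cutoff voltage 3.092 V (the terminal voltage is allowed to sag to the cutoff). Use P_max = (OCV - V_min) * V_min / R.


dV = OCV - V_min = 0.837 V (so I_max = dV / R)
P_max = dV * V_min / R = 0.837 * 3.092 / 0.0291 = 88.93 W

88.93 W


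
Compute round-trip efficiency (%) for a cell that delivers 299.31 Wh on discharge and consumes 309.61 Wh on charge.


Round-trip efficiency = 299.31/309.61 * 100% = 96.67%

96.67%


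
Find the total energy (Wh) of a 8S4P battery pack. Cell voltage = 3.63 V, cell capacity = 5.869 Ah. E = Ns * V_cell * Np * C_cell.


E = Ns * Vcell * Np * Ccell = 8 * 3.63 * 4 * 5.869 = 681.7 Wh

681.7 Wh


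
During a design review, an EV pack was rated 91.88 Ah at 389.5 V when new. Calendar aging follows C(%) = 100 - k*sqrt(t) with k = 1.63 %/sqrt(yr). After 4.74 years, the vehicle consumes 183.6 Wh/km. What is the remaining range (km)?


Step 1: capacity retention = 100 - 1.63 * sqrt(4.74) = 100 - 1.63 * 2.1772 = 96.451%
Step 2: C_now = 91.88 * 96.451/100 = 88.619 Ah
Step 3: E_pack = V * C_now = 389.5 * 88.619 = 34517 Wh
Step 4: range = E_pack / consumption = 34517 / 183.6 = 188.0 km

188.0 km


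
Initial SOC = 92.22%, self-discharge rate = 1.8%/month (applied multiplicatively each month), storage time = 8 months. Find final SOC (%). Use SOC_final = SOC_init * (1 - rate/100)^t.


decay = (1 - 1.8/100)^8 = 0.86475
SOC_final = 92.22 * 0.86475 = 79.75%

79.75%


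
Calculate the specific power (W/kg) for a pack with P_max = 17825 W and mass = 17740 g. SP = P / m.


Convert: m = 17740 g = 17.74 kg
Specific power = 17825 W / 17.74 kg = 1005 W/kg

1005 W/kg


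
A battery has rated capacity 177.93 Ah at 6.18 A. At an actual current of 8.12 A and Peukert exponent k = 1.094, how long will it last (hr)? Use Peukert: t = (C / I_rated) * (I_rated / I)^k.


Step 1: t_rated = C / I_rated = 177.93 / 6.18 = 28.791 hr
Step 2: ratio = 6.18 / 8.12 = 0.76108
Step 3: ratio^k = 0.76108^1.094 = 0.7418
Step 4: t = t_rated * ratio^k = 28.791 * 0.7418 = 21.36 hr

21.36 hr


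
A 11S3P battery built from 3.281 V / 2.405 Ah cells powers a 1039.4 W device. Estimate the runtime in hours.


Step 1: E_pack = Ns * V_cell * Np * C_cell = 11 * 3.281 * 3 * 2.405 = 260.4 Wh
Step 2: t = E_pack / P = 260.4 / 1039.4 = 0.2505 hr

0.2505 hr


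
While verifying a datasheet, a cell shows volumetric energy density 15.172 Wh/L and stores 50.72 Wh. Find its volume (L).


V = E / ED = 50.72 / 15.172 = 3.343 L

3.343 L


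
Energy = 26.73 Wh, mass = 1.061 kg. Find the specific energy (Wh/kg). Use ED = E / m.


Specific energy = 26.73 Wh / 1.061 kg = 25.19 Wh/kg

25.19 Wh/kg


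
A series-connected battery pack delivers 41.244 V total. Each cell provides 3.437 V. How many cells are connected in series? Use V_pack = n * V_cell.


n = V_pack / V_cell = 41.244 / 3.437 = 12

12


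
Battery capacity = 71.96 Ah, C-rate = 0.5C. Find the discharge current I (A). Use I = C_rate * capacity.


I = C_rate * capacity = 0.5 * 71.96 = 35.98 A

35.98 A


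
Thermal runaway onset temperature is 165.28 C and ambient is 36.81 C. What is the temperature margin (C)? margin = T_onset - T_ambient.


Safety margin = 165.28 C - 36.81 C = 128.47 C

128.47 C


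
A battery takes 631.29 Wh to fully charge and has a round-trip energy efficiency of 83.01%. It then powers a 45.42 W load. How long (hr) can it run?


Step 1: E_discharge = eta/100 * E_charge = 83.01/100 * 631.29 = 524.03 Wh
Step 2: t = E_discharge / P = 524.03 / 45.42 = 11.54 hr

11.54 hr


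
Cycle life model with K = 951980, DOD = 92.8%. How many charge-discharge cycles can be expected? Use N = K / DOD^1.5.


Step 1: DOD^1.5 = 92.8^1.5 = 893.97
Step 2: N = 951980 / 893.97 = 1065 cycles

1065 cycles


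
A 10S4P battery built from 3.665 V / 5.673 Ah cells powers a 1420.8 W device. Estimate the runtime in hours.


Step 1: E_pack = Ns * V_cell * Np * C_cell = 10 * 3.665 * 4 * 5.673 = 831.66 Wh
Step 2: t = E_pack / P = 831.66 / 1420.8 = 0.5853 hr

0.5853 hr


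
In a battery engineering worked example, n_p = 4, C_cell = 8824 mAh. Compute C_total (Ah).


Convert: C_cell = 8824 mAh = 8.824 Ah
C_total = 4 * 8.824 = 35.296 Ah

35.296 Ah


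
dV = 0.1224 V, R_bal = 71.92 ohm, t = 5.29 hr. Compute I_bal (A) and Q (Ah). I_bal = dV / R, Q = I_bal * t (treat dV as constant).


First, Ohm's law: I_bal = 0.1224 V / 71.92 ohm = 0.0017019 A
Then Q = I * t = 0.0017019 A * 5.29 hr = 0.009003 Ah

I=0.0017019 A, Q=0.009003 Ah


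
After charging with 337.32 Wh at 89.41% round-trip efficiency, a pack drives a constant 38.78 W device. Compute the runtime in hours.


Step 1: E_discharge = eta/100 * E_charge = 89.41/100 * 337.32 = 301.6 Wh
Step 2: t = E_discharge / P = 301.6 / 38.78 = 7.777 hr

7.777 hr


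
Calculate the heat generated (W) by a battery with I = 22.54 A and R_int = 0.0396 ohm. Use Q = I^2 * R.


I^2 = 508.05
Q = 508.05 * 0.0396 = 20.12 W

20.12 W


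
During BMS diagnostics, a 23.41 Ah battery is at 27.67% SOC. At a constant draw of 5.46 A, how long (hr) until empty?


Step 1: remaining = SOC/100 * C_total = 27.67/100 * 23.41 = 6.4775 Ah
Step 2: t = remaining / I = 6.4775 / 5.46 = 1.186 hr

1.186 hr


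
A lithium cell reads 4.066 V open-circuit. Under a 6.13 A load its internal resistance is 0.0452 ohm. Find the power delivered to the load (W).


Step 1: V_terminal = OCV - I*R = 4.066 - 6.13 * 0.0452 = 3.7889 V
Step 2: P_out = V_terminal * I = 3.7889 * 6.13 = 23.23 W

23.23 W


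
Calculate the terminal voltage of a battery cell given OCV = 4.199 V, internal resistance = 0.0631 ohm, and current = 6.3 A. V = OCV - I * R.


V = OCV - I*R = 4.199 - 6.3 * 0.0631 = 3.801 V

3.801 V


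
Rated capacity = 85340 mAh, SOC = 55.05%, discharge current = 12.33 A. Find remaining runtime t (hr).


Convert: C_total = 85340 mAh = 85.34 Ah
Step 1: remaining = SOC/100 * C_total = 55.05/100 * 85.34 = 46.98 Ah
Step 2: t = remaining / I = 46.98 / 12.33 = 3.810 hr

3.810 hr


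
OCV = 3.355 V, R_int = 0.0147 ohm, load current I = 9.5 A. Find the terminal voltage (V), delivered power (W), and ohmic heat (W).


Step 1: V_terminal = OCV - I*R = 3.355 - 9.5 * 0.0147 = 3.2154 V
Step 2: P_out = V_terminal * I = 3.2154 * 9.5 = 30.55 W
Step 3: Q = I^2 * R = 9.5^2 * 0.0147 = 1.327 W

V=3.2154 V, P=30.55 W, Q=1.327 W


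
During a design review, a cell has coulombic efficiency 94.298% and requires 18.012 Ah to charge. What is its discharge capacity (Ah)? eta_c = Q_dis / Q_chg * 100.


Q_dis = eta/100 * Q_chg = 94.298/100 * 18.012 = 16.98 Ah

16.98 Ah


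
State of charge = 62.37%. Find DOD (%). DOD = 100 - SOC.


Complement of SOC: DOD = 100% - 62.37% = 37.63%

37.63%


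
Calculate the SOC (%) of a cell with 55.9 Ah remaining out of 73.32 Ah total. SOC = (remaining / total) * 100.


SOC% = 55.9 / 73.32 * 100 = 76.24%

76.24%


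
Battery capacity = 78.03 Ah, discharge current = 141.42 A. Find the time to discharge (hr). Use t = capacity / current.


t = capacity / current = 78.03 / 141.42 = 0.5518 hr

0.5518 hr


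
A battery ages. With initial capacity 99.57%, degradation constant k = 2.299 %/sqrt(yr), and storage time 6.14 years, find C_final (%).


Step 1: sqrt(6.14 yr) = 2.4779
Step 2: drop = 2.299 * 2.4779 = 5.6967
Step 3: C_final = 99.57 - 5.6967 = 93.87%

93.87%


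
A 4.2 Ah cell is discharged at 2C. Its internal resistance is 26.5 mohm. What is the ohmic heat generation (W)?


Convert: R = 26.5 mohm = 0.0265 ohm
Step 1: I = C_rate * capacity = 2 * 4.2 = 8.4 A
Step 2: Q = I^2 * R = 8.4^2 * 0.0265 = 70.56 * 0.0265 = 1.870 W

1.870 W


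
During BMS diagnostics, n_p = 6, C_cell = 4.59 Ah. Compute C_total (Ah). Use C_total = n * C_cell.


Parallel capacities add: 6 * 4.59 Ah = 27.54 Ah

27.54 Ah


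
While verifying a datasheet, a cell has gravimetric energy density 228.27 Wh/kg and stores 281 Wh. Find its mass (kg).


m = E / ED = 281 / 228.27 = 1.231 kg

1.231 kg


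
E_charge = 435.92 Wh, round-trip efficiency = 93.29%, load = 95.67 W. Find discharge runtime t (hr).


Step 1: E_discharge = eta/100 * E_charge = 93.29/100 * 435.92 = 406.67 Wh
Step 2: t = E_discharge / P = 406.67 / 95.67 = 4.251 hr

4.251 hr


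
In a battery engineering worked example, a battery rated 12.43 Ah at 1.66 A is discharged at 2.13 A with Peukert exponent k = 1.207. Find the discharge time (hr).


t_rated = C / I_rated = 12.43 / 1.66 = 7.488 hr
(I_rated/I)^k = (0.77934)^1.207 = 0.74014
t = t_rated * (I_rated/I)^k = 7.488 * 0.74014 = 5.542 hr

5.542 hr


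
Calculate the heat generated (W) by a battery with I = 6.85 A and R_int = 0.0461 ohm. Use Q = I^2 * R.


I^2 = 46.923
Q = 46.923 * 0.0461 = 2.163 W

2.163 W


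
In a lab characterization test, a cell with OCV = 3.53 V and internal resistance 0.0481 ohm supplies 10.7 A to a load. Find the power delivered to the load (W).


Step 1: V_terminal = OCV - I*R = 3.53 - 10.7 * 0.0481 = 3.0153 V
Step 2: P_out = V_terminal * I = 3.0153 * 10.7 = 32.26 W

32.26 W


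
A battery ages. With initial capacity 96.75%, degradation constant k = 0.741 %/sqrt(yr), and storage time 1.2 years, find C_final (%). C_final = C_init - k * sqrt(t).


sqrt(t) = sqrt(1.2) = 1.0954
C_final = 96.75 - 0.741 * 1.0954 = 95.94%

95.94%


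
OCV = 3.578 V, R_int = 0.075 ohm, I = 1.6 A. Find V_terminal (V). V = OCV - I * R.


IR drop = 1.6 * 0.075 = 0.12 V
V = 3.578 - 0.12 = 3.458 V

3.458 V


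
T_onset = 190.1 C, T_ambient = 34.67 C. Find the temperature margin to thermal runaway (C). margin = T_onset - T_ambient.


Safety margin = 190.1 C - 34.67 C = 155.43 C

155.43 C


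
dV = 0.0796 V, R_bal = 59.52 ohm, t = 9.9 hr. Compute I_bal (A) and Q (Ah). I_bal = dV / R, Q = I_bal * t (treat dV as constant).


First, Ohm's law: I_bal = 0.0796 V / 59.52 ohm = 0.0013374 A
Then Q = I * t = 0.0013374 A * 9.9 hr = 0.01324 Ah

I=0.0013374 A, Q=0.01324 Ah


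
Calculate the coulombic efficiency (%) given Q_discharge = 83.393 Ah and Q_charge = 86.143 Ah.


eta_c = Q_dis / Q_chg * 100 = 83.393 / 86.143 * 100 = 96.81%

96.81%


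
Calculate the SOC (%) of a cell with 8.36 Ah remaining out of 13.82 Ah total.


SOC = (remaining / total) * 100 = (8.36 / 13.82) * 100 = 60.49%

60.49%


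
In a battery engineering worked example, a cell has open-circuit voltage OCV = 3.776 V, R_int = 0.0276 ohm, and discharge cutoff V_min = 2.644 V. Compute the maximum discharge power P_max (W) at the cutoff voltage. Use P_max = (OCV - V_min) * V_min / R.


dV = OCV - V_min = 1.132 V (so I_max = dV / R)
P_max = dV * V_min / R = 1.132 * 2.644 / 0.0276 = 108.4 W

108.4 W


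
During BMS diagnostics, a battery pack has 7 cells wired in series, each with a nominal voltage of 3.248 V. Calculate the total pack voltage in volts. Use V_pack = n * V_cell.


Series voltages add: 7 * 3.248 V = 22.736 V

22.736 V


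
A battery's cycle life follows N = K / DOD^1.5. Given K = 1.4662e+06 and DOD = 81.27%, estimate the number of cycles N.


Step 1: DOD^1.5 = 81.27^1.5 = 732.65
Step 2: N = 1.4662e+06 / 732.65 = 2001 cycles

2001 cycles


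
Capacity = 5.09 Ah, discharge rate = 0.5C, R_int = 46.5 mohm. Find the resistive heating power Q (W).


Convert: R = 46.5 mohm = 0.0465 ohm
Step 1: I = C_rate * capacity = 0.5 * 5.09 = 2.545 A
Step 2: Q = I^2 * R = 2.545^2 * 0.0465 = 6.477 * 0.0465 = 0.3012 W

0.3012 W


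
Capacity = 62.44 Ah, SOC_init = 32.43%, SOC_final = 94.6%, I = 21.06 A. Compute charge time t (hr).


delta_Ah = 62.44 * (94.6 - 32.43) / 100 = 38.819 Ah
t = delta_Ah / I = 38.819 / 21.06 = 1.843 hr

1.843 hr


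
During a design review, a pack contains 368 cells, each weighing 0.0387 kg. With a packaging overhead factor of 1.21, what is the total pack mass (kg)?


Cell mass sum = 368 * 0.0387 = 14.242 kg
With overhead 1.21: m_pack = 14.242 * 1.21 = 17.23 kg

17.23 kg


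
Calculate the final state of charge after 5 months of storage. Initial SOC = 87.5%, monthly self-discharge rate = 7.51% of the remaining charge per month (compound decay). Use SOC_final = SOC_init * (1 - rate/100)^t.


Monthly retention factor = 1 - 7.51/100 = 0.9249
Over 5 months: factor^5 = 0.67682
SOC_final = 87.5 * 0.67682 = 59.22%

59.22%


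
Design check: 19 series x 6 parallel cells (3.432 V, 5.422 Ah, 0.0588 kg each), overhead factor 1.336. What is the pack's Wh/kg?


Step 1: V_pack = 19 * 3.432 = 65.208 V
Step 2: C_pack = 6 * 5.422 = 32.532 Ah
Step 3: E_pack = V_pack * C_pack = 65.208 * 32.532 = 2121.3 Wh
Step 4: m_pack = 19 * 6 * 0.0588 * 1.336 = 8.9555 kg
Step 5: ED = E_pack / m_pack = 2121.3 / 8.9555 = 236.9 Wh/kg

236.9 Wh/kg


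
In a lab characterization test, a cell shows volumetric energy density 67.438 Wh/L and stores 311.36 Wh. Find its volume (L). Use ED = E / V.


V = E / ED = 311.36 / 67.438 = 4.617 L

4.617 L


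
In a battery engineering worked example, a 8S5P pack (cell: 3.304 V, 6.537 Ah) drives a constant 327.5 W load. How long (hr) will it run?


Step 1: E_pack = Ns * V_cell * Np * C_cell = 8 * 3.304 * 5 * 6.537 = 863.93 Wh
Step 2: t = E_pack / P = 863.93 / 327.5 = 2.638 hr

2.638 hr


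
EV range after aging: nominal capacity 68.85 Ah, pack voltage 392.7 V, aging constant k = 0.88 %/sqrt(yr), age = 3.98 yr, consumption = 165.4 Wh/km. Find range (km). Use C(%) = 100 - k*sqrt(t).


Step 1: capacity retention = 100 - 0.88 * sqrt(3.98) = 100 - 0.88 * 1.995 = 98.244%
Step 2: C_now = 68.85 * 98.244/100 = 67.641 Ah
Step 3: E_pack = V * C_now = 392.7 * 67.641 = 26563 Wh
Step 4: range = E_pack / consumption = 26563 / 165.4 = 160.6 km

160.6 km


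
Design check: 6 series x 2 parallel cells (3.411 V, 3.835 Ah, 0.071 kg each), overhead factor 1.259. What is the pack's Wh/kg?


Step 1: V_pack = 6 * 3.411 = 20.466 V
Step 2: C_pack = 2 * 3.835 = 7.67 Ah
Step 3: E_pack = V_pack * C_pack = 20.466 * 7.67 = 156.97 Wh
Step 4: m_pack = 6 * 2 * 0.071 * 1.259 = 1.0727 kg
Step 5: ED = E_pack / m_pack = 156.97 / 1.0727 = 146.3 Wh/kg

146.3 Wh/kg


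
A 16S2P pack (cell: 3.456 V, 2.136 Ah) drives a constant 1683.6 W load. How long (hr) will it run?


Step 1: E_pack = Ns * V_cell * Np * C_cell = 16 * 3.456 * 2 * 2.136 = 236.22 Wh
Step 2: t = E_pack / P = 236.22 / 1683.6 = 0.1403 hr

0.1403 hr


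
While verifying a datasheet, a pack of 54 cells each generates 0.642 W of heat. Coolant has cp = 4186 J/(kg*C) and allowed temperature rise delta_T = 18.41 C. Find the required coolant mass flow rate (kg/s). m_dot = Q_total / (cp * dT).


Step 1: Total heat Q = 54 * 0.642 W = 34.668 W
Step 2: denom = cp * dT = 4186 * 18.41 = 77064
Step 3: m_dot = 34.668 / 77064 = 4.499e-04 kg/s

4.499e-04 kg/s


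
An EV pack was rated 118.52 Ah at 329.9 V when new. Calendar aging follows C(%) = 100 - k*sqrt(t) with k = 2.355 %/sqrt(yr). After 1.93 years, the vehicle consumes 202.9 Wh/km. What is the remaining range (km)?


Step 1: capacity retention = 100 - 2.355 * sqrt(1.93) = 100 - 2.355 * 1.3892 = 96.728%
Step 2: C_now = 118.52 * 96.728/100 = 114.64 Ah
Step 3: E_pack = V * C_now = 329.9 * 114.64 = 37820 Wh
Step 4: range = E_pack / consumption = 37820 / 202.9 = 186.4 km

186.4 km


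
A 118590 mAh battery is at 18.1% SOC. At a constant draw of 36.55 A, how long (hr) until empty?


Convert: C_total = 118590 mAh = 118.59 Ah
Step 1: remaining = SOC/100 * C_total = 18.1/100 * 118.59 = 21.465 Ah
Step 2: t = remaining / I = 21.465 / 36.55 = 0.5873 hr

0.5873 hr


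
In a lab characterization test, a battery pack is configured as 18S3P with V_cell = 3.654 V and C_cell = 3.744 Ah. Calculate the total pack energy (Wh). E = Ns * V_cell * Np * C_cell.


V_pack = 18 * 3.654 = 65.772 V
C_pack = 3 * 3.744 = 11.232 Ah
E = V_pack * C_pack = 65.772 * 11.232 = 738.8 Wh

738.8 Wh


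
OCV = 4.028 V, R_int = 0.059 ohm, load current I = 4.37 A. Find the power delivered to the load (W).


Step 1: V_terminal = OCV - I*R = 4.028 - 4.37 * 0.059 = 3.7702 V
Step 2: P_out = V_terminal * I = 3.7702 * 4.37 = 16.48 W

16.48 W


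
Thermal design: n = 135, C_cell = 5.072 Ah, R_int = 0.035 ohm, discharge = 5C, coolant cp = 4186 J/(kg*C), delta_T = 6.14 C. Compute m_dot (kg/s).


Step 1: I = 5 * 5.072 = 25.36 A
Step 2: Q_cell = I^2 * R = 25.36^2 * 0.035 = 22.51 W
Step 3: Q_total = 135 * 22.51 = 3038.9 W
Step 4: m_dot = Q_total / (cp * dT) = 3038.9 / (4186 * 6.14) = 0.1182 kg/s

0.1182 kg/s


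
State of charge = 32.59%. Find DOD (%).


DOD = 100 - SOC = 100 - 32.59 = 67.41%

67.41%


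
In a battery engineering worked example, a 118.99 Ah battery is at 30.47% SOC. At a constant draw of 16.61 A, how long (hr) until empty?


Step 1: remaining = SOC/100 * C_total = 30.47/100 * 118.99 = 36.256 Ah
Step 2: t = remaining / I = 36.256 / 16.61 = 2.183 hr

2.183 hr


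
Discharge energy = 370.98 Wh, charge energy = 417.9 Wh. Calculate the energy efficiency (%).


Round-trip efficiency = 370.98/417.9 * 100% = 88.77%

88.77%


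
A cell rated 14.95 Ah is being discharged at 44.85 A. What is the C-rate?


Rearranging: C_rate = 44.85 / 14.95 = 3C

3C


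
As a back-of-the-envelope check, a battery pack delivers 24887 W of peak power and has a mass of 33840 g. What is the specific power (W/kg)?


Convert: m = 33840 g = 33.84 kg
Specific power = 24887 W / 33.84 kg = 735.4 W/kg

735.4 W/kg


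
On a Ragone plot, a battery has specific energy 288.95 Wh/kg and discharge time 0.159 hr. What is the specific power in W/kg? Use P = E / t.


Specific power = 288.95 Wh/kg / 0.159 hr = 1817 W/kg

1817 W/kg


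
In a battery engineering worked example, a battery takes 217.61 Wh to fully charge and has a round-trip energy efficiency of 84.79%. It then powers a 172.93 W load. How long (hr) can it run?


Step 1: E_discharge = eta/100 * E_charge = 84.79/100 * 217.61 = 184.51 Wh
Step 2: t = E_discharge / P = 184.51 / 172.93 = 1.067 hr

1.067 hr


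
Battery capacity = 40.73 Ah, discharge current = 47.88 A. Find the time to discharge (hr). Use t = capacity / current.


t = capacity / current = 40.73 / 47.88 = 0.8507 hr

0.8507 hr


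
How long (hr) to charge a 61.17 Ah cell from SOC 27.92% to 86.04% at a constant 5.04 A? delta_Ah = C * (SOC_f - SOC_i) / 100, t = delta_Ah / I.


delta_Ah = 61.17 * (86.04 - 27.92) / 100 = 35.552 Ah
t = delta_Ah / I = 35.552 / 5.04 = 7.054 hr

7.054 hr


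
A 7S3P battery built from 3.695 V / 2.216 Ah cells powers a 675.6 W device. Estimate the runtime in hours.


Step 1: E_pack = Ns * V_cell * Np * C_cell = 7 * 3.695 * 3 * 2.216 = 171.95 Wh
Step 2: t = E_pack / P = 171.95 / 675.6 = 0.2545 hr

0.2545 hr


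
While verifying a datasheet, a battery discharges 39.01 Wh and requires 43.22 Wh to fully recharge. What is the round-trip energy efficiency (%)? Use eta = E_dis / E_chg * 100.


eta_e = E_dis / E_chg * 100 = 39.01 / 43.22 * 100 = 90.26%

90.26%


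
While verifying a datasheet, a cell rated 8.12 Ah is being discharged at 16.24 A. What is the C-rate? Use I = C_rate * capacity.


Rearranging: C_rate = 16.24 / 8.12 = 2C

2C


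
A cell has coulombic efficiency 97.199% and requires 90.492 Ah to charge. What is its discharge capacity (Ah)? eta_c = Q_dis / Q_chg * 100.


Q_dis = eta/100 * Q_chg = 97.199/100 * 90.492 = 87.96 Ah

87.96 Ah


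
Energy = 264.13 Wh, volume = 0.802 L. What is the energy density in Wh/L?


ED = E / V = 264.13 / 0.802 = 329.3 Wh/L

329.3 Wh/L


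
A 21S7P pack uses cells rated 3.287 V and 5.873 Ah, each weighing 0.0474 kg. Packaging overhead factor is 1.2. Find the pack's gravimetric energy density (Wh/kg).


Step 1: V_pack = 21 * 3.287 = 69.027 V
Step 2: C_pack = 7 * 5.873 = 41.111 Ah
Step 3: E_pack = V_pack * C_pack = 69.027 * 41.111 = 2837.8 Wh
Step 4: m_pack = 21 * 7 * 0.0474 * 1.2 = 8.3614 kg
Step 5: ED = E_pack / m_pack = 2837.8 / 8.3614 = 339.4 Wh/kg

339.4 Wh/kg


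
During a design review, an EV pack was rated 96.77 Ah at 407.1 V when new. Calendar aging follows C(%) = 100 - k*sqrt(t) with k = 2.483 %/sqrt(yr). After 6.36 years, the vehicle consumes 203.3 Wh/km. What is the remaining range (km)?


Step 1: capacity retention = 100 - 2.483 * sqrt(6.36) = 100 - 2.483 * 2.5219 = 93.738%
Step 2: C_now = 96.77 * 93.738/100 = 90.71 Ah
Step 3: E_pack = V * C_now = 407.1 * 90.71 = 36928 Wh
Step 4: range = E_pack / consumption = 36928 / 203.3 = 181.6 km

181.6 km


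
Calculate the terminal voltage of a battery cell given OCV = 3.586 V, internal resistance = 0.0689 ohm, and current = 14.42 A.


V = OCV - I*R = 3.586 - 14.42 * 0.0689 = 2.592 V

2.592 V


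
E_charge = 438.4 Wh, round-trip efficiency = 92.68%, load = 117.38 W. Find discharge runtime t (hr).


Step 1: E_discharge = eta/100 * E_charge = 92.68/100 * 438.4 = 406.31 Wh
Step 2: t = E_discharge / P = 406.31 / 117.38 = 3.461 hr

3.461 hr


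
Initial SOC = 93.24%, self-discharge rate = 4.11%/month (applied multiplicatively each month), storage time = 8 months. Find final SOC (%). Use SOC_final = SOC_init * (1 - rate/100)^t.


Monthly retention factor = 1 - 4.11/100 = 0.9589
Over 8 months: factor^8 = 0.7148
SOC_final = 93.24 * 0.7148 = 66.65%

66.65%


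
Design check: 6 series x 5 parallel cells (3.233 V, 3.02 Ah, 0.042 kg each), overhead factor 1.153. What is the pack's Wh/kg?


Step 1: V_pack = 6 * 3.233 = 19.398 V
Step 2: C_pack = 5 * 3.02 = 15.1 Ah
Step 3: E_pack = V_pack * C_pack = 19.398 * 15.1 = 292.91 Wh
Step 4: m_pack = 6 * 5 * 0.042 * 1.153 = 1.4528 kg
Step 5: ED = E_pack / m_pack = 292.91 / 1.4528 = 201.6 Wh/kg

201.6 Wh/kg


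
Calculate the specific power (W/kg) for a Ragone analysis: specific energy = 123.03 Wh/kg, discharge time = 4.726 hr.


Specific power = 123.03 Wh/kg / 4.726 hr = 26.03 W/kg

26.03 W/kg


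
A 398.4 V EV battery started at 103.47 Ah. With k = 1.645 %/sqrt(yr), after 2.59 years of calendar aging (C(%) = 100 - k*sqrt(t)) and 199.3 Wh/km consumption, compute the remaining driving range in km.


Step 1: capacity retention = 100 - 1.645 * sqrt(2.59) = 100 - 1.645 * 1.6093 = 97.353%
Step 2: C_now = 103.47 * 97.353/100 = 100.73 Ah
Step 3: E_pack = V * C_now = 398.4 * 100.73 = 40131 Wh
Step 4: range = E_pack / consumption = 40131 / 199.3 = 201.4 km

201.4 km


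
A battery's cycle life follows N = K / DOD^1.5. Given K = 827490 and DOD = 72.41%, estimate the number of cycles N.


Step 1: DOD^1.5 = 72.41^1.5 = 616.17
Step 2: N = 827490 / 616.17 = 1343 cycles

1343 cycles


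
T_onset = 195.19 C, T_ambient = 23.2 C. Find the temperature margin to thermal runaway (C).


Safety margin = 195.19 C - 23.2 C = 171.99 C

171.99 C


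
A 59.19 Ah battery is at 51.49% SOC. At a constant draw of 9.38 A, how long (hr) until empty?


Step 1: remaining = SOC/100 * C_total = 51.49/100 * 59.19 = 30.477 Ah
Step 2: t = remaining / I = 30.477 / 9.38 = 3.249 hr

3.249 hr


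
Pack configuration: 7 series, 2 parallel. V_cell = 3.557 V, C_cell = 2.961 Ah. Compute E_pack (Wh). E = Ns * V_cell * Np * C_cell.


V_pack = 7 * 3.557 = 24.899 V
C_pack = 2 * 2.961 = 5.922 Ah
E = V_pack * C_pack = 24.899 * 5.922 = 147.5 Wh

147.5 Wh


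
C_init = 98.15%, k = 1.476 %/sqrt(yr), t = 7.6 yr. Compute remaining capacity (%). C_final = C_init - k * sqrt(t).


Step 1: sqrt(7.6 yr) = 2.7568
Step 2: drop = 1.476 * 2.7568 = 4.069
Step 3: C_final = 98.15 - 4.069 = 94.08%

94.08%


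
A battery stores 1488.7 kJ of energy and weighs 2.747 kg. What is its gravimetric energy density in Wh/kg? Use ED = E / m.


Convert: E = 1488.7 kJ = 413.53 Wh
ED = E / m = 413.53 / 2.747 = 150.5 Wh/kg

150.5 Wh/kg


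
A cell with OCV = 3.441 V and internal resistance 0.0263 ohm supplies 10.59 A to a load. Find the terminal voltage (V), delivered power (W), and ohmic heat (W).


Step 1: V_terminal = OCV - I*R = 3.441 - 10.59 * 0.0263 = 3.1625 V
Step 2: P_out = V_terminal * I = 3.1625 * 10.59 = 33.49 W
Step 3: Q = I^2 * R = 10.59^2 * 0.0263 = 2.949 W

V=3.1625 V, P=33.49 W, Q=2.949 W


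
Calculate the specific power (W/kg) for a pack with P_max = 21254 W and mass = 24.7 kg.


SP = P / m = 21254 / 24.7 = 860.5 W/kg

860.5 W/kg


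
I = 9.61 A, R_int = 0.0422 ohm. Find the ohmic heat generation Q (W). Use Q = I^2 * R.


I^2 = 92.352
Q = 92.352 * 0.0422 = 3.897 W

3.897 W


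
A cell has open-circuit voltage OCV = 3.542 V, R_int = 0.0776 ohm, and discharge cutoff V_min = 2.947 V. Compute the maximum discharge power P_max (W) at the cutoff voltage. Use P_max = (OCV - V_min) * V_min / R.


dV = OCV - V_min = 0.595 V (so I_max = dV / R)
P_max = dV * V_min / R = 0.595 * 2.947 / 0.0776 = 22.60 W

22.60 W


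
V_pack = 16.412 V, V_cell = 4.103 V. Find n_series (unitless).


Rearranging: n = V_pack / V_cell = 16.412 / 4.103 = 4 cells

4


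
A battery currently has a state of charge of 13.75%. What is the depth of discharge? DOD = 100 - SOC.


DOD = 100 - SOC = 100 - 13.75 = 86.25%

86.25%


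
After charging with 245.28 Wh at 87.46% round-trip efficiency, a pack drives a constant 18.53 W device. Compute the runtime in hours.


Step 1: E_discharge = eta/100 * E_charge = 87.46/100 * 245.28 = 214.52 Wh
Step 2: t = E_discharge / P = 214.52 / 18.53 = 11.58 hr

11.58 hr


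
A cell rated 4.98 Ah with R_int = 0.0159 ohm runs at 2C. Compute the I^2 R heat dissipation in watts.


Step 1: I = C_rate * capacity = 2 * 4.98 = 9.96 A
Step 2: Q = I^2 * R = 9.96^2 * 0.0159 = 99.202 * 0.0159 = 1.577 W

1.577 W


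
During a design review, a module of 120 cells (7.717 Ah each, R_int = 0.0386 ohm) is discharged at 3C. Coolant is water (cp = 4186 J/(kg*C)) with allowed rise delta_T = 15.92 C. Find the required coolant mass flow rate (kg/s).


Step 1: I = 3 * 7.717 = 23.151 A
Step 2: Q_cell = I^2 * R = 23.151^2 * 0.0386 = 20.688 W
Step 3: Q_total = 120 * 20.688 = 2482.6 W
Step 4: m_dot = Q_total / (cp * dT) = 2482.6 / (4186 * 15.92) = 0.03725 kg/s

0.03725 kg/s


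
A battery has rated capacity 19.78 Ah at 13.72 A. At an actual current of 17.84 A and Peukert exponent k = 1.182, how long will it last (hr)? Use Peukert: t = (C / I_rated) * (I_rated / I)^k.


Step 1: t_rated = C / I_rated = 19.78 / 13.72 = 1.4417 hr
Step 2: ratio = 13.72 / 17.84 = 0.76906
Step 3: ratio^k = 0.76906^1.182 = 0.73317
Step 4: t = t_rated * ratio^k = 1.4417 * 0.73317 = 1.057 hr

1.057 hr


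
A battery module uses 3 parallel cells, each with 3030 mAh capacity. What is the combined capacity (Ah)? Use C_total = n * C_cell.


Convert: C_cell = 3030 mAh = 3.03 Ah
C_total = 3 * 3.03 = 9.09 Ah

9.09 Ah


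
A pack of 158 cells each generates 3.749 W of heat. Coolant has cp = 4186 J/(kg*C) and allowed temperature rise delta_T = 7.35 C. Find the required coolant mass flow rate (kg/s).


Step 1: Total heat Q = 158 * 3.749 W = 592.34 W
Step 2: denom = cp * dT = 4186 * 7.35 = 30767
Step 3: m_dot = 592.34 / 30767 = 0.01925 kg/s

0.01925 kg/s


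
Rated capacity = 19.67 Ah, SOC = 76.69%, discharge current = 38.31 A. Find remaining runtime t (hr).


Step 1: remaining = SOC/100 * C_total = 76.69/100 * 19.67 = 15.085 Ah
Step 2: t = remaining / I = 15.085 / 38.31 = 0.3938 hr

0.3938 hr


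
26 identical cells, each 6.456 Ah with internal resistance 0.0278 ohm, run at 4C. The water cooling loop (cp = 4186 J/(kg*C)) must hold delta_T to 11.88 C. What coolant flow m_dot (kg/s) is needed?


Step 1: I = 4 * 6.456 = 25.824 A
Step 2: Q_cell = I^2 * R = 25.824^2 * 0.0278 = 18.539 W
Step 3: Q_total = 26 * 18.539 = 482.01 W
Step 4: m_dot = Q_total / (cp * dT) = 482.01 / (4186 * 11.88) = 0.009693 kg/s

0.009693 kg/s


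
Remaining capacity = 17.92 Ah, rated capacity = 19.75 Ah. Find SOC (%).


SOC = (remaining / total) * 100 = (17.92 / 19.75) * 100 = 90.73%

90.73%


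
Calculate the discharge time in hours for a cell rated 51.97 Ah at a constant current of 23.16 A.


t = capacity / current = 51.97 / 23.16 = 2.244 hr

2.244 hr


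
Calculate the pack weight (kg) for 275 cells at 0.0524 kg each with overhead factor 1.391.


Cell mass sum = 275 * 0.0524 = 14.41 kg
With overhead 1.391: m_pack = 14.41 * 1.391 = 20.04 kg

20.04 kg


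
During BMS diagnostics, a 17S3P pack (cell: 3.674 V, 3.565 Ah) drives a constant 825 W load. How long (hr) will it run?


Step 1: E_pack = Ns * V_cell * Np * C_cell = 17 * 3.674 * 3 * 3.565 = 667.99 Wh
Step 2: t = E_pack / P = 667.99 / 825 = 0.8097 hr

0.8097 hr


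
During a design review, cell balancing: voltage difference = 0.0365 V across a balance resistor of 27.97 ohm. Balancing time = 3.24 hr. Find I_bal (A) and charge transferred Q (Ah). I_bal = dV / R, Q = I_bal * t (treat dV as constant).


I_bal = dV / R = 0.0365 / 27.97 = 0.001305 A
Q = I_bal * t = 0.001305 * 3.24 = 0.004228 Ah

I=0.001305 A, Q=0.004228 Ah


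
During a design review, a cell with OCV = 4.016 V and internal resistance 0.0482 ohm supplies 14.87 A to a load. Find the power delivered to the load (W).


Step 1: V_terminal = OCV - I*R = 4.016 - 14.87 * 0.0482 = 3.2993 V
Step 2: P_out = V_terminal * I = 3.2993 * 14.87 = 49.06 W

49.06 W


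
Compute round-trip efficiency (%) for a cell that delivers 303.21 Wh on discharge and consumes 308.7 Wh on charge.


eta_e = E_dis / E_chg * 100 = 303.21 / 308.7 * 100 = 98.22%

98.22%


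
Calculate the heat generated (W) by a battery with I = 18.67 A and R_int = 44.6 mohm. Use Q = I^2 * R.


Convert: R = 44.6 mohm = 0.0446 ohm
I^2 = 348.57
Q = 348.57 * 0.0446 = 15.55 W

15.55 W


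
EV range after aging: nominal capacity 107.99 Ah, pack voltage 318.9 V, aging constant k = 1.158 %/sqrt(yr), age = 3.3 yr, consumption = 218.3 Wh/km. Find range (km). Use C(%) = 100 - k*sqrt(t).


Step 1: capacity retention = 100 - 1.158 * sqrt(3.3) = 100 - 1.158 * 1.8166 = 97.896%
Step 2: C_now = 107.99 * 97.896/100 = 105.72 Ah
Step 3: E_pack = V * C_now = 318.9 * 105.72 = 33714 Wh
Step 4: range = E_pack / consumption = 33714 / 218.3 = 154.4 km

154.4 km


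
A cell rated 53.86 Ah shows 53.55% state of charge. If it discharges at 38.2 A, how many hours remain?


Step 1: remaining = SOC/100 * C_total = 53.55/100 * 53.86 = 28.842 Ah
Step 2: t = remaining / I = 28.842 / 38.2 = 0.7550 hr

0.7550 hr


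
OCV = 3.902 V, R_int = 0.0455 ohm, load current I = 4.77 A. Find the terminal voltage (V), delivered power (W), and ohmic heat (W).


Step 1: V_terminal = OCV - I*R = 3.902 - 4.77 * 0.0455 = 3.685 V
Step 2: P_out = V_terminal * I = 3.685 * 4.77 = 17.58 W
Step 3: Q = I^2 * R = 4.77^2 * 0.0455 = 1.035 W

V=3.685 V, P=17.58 W, Q=1.035 W


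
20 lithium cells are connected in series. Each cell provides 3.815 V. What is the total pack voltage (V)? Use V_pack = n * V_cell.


Series voltages add: 20 * 3.815 V = 76.3 V

76.3 V


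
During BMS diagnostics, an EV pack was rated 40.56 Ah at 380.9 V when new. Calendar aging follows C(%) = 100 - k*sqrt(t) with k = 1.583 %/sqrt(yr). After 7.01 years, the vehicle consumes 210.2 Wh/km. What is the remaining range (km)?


Step 1: capacity retention = 100 - 1.583 * sqrt(7.01) = 100 - 1.583 * 2.6476 = 95.809%
Step 2: C_now = 40.56 * 95.809/100 = 38.86 Ah
Step 3: E_pack = V * C_now = 380.9 * 38.86 = 14802 Wh
Step 4: range = E_pack / consumption = 14802 / 210.2 = 70.42 km

70.42 km


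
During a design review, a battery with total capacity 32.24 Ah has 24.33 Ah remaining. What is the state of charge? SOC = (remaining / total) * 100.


SOC% = 24.33 / 32.24 * 100 = 75.47%

75.47%


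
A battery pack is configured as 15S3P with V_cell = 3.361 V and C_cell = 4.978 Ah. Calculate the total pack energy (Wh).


V_pack = 15 * 3.361 = 50.415 V
C_pack = 3 * 4.978 = 14.934 Ah
E = V_pack * C_pack = 50.415 * 14.934 = 752.9 Wh

752.9 Wh


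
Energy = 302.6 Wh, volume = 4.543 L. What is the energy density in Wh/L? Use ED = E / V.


ED = E / V = 302.6 / 4.543 = 66.61 Wh/L

66.61 Wh/L


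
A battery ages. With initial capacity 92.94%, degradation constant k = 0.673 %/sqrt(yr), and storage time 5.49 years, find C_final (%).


Step 1: sqrt(5.49 yr) = 2.3431
Step 2: drop = 0.673 * 2.3431 = 1.5769
Step 3: C_final = 92.94 - 1.5769 = 91.36%

91.36%


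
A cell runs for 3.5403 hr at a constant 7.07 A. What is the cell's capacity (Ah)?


C = I * t = 7.07 * 3.5403 = 25.03 Ah

25.03 Ah


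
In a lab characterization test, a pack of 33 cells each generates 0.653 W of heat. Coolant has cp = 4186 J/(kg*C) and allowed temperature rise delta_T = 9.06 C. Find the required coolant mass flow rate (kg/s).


Step 1: Total heat Q = 33 * 0.653 W = 21.549 W
Step 2: denom = cp * dT = 4186 * 9.06 = 37925
Step 3: m_dot = 21.549 / 37925 = 5.682e-04 kg/s

5.682e-04 kg/s


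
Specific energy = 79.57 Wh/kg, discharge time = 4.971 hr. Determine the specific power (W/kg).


Specific power = 79.57 Wh/kg / 4.971 hr = 16.01 W/kg

16.01 W/kg


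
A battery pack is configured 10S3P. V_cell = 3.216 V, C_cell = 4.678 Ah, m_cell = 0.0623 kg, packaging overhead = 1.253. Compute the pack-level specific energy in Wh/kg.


Step 1: V_pack = 10 * 3.216 = 32.16 V
Step 2: C_pack = 3 * 4.678 = 14.034 Ah
Step 3: E_pack = V_pack * C_pack = 32.16 * 14.034 = 451.33 Wh
Step 4: m_pack = 10 * 3 * 0.0623 * 1.253 = 2.3419 kg
Step 5: ED = E_pack / m_pack = 451.33 / 2.3419 = 192.7 Wh/kg

192.7 Wh/kg


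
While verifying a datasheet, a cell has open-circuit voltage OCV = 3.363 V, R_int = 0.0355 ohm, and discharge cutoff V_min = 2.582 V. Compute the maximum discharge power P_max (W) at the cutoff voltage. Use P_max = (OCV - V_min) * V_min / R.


dV = OCV - V_min = 0.781 V (so I_max = dV / R)
P_max = dV * V_min / R = 0.781 * 2.582 / 0.0355 = 56.80 W

56.80 W


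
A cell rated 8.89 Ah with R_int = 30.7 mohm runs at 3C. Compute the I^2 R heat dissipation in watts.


Convert: R = 30.7 mohm = 0.0307 ohm
Step 1: I = C_rate * capacity = 3 * 8.89 = 26.67 A
Step 2: Q = I^2 * R = 26.67^2 * 0.0307 = 711.29 * 0.0307 = 21.84 W

21.84 W


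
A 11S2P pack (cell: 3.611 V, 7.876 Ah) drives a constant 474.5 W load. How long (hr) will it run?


Step 1: E_pack = Ns * V_cell * Np * C_cell = 11 * 3.611 * 2 * 7.876 = 625.69 Wh
Step 2: t = E_pack / P = 625.69 / 474.5 = 1.319 hr

1.319 hr


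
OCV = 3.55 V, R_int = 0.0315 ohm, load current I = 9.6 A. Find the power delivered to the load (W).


Step 1: V_terminal = OCV - I*R = 3.55 - 9.6 * 0.0315 = 3.2476 V
Step 2: P_out = V_terminal * I = 3.2476 * 9.6 = 31.18 W

31.18 W


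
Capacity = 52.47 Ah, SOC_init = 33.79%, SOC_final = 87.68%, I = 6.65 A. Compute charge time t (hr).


Step 1: dSOC = 87.68% - 33.79% = 53.89%
Step 2: delta_Ah = 52.47 * 53.89 / 100 = 28.276 Ah
Step 3: t = 28.276 / 6.65 = 4.252 hr

4.252 hr


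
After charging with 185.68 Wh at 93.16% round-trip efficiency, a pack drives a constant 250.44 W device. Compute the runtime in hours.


Step 1: E_discharge = eta/100 * E_charge = 93.16/100 * 185.68 = 172.98 Wh
Step 2: t = E_discharge / P = 172.98 / 250.44 = 0.6907 hr

0.6907 hr


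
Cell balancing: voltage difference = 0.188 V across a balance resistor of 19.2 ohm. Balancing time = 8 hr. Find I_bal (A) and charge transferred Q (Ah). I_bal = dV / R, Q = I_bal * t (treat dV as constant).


I_bal = dV / R = 0.188 / 19.2 = 0.0097917 A
Q = I_bal * t = 0.0097917 * 8 = 0.07833 Ah

I=0.0097917 A, Q=0.07833 Ah


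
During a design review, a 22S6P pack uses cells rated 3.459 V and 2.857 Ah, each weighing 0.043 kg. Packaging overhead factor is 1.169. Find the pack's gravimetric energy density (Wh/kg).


Step 1: V_pack = 22 * 3.459 = 76.098 V
Step 2: C_pack = 6 * 2.857 = 17.142 Ah
Step 3: E_pack = V_pack * C_pack = 76.098 * 17.142 = 1304.5 Wh
Step 4: m_pack = 22 * 6 * 0.043 * 1.169 = 6.6352 kg
Step 5: ED = E_pack / m_pack = 1304.5 / 6.6352 = 196.6 Wh/kg

196.6 Wh/kg


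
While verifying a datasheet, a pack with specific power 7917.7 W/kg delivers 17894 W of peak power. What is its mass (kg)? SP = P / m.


m = P / SP = 17894 / 7917.7 = 2.260 kg

2.260 kg


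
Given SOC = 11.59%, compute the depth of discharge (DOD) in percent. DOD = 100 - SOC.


DOD = 100 - SOC = 100 - 11.59 = 88.41%

88.41%


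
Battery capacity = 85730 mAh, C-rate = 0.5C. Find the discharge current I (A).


Convert: capacity = 85730 mAh = 85.73 Ah
I = C_rate * capacity = 0.5 * 85.73 = 42.865 A

42.865 A


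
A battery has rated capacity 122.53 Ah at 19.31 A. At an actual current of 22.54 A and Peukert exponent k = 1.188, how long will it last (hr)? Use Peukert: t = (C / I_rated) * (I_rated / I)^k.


t_rated = C / I_rated = 122.53 / 19.31 = 6.3454 hr
(I_rated/I)^k = (0.8567)^1.188 = 0.83215
t = t_rated * (I_rated/I)^k = 6.3454 * 0.83215 = 5.280 hr

5.280 hr


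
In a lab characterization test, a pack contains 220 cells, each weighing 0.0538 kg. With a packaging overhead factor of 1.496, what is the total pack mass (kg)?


Cell mass sum = 220 * 0.0538 = 11.836 kg
With overhead 1.496: m_pack = 11.836 * 1.496 = 17.71 kg

17.71 kg


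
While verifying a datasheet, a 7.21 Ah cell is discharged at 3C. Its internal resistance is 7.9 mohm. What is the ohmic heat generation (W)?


Convert: R = 7.9 mohm = 0.0079 ohm
Step 1: I = C_rate * capacity = 3 * 7.21 = 21.63 A
Step 2: Q = I^2 * R = 21.63^2 * 0.0079 = 467.86 * 0.0079 = 3.696 W

3.696 W


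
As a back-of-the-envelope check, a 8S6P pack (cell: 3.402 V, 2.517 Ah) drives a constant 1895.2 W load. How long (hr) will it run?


Step 1: E_pack = Ns * V_cell * Np * C_cell = 8 * 3.402 * 6 * 2.517 = 411.02 Wh
Step 2: t = E_pack / P = 411.02 / 1895.2 = 0.2169 hr

0.2169 hr


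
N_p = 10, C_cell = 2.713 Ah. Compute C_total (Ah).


Parallel capacities add: 10 * 2.713 Ah = 27.13 Ah

27.13 Ah


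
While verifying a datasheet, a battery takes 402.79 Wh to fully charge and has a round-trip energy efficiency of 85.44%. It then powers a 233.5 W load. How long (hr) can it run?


Step 1: E_discharge = eta/100 * E_charge = 85.44/100 * 402.79 = 344.14 Wh
Step 2: t = E_discharge / P = 344.14 / 233.5 = 1.474 hr

1.474 hr


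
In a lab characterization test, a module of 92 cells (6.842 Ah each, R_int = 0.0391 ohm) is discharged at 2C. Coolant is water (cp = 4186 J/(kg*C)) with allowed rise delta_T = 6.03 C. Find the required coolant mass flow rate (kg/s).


Step 1: I = 2 * 6.842 = 13.684 A
Step 2: Q_cell = I^2 * R = 13.684^2 * 0.0391 = 7.3215 W
Step 3: Q_total = 92 * 7.3215 = 673.58 W
Step 4: m_dot = Q_total / (cp * dT) = 673.58 / (4186 * 6.03) = 0.02669 kg/s

0.02669 kg/s
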